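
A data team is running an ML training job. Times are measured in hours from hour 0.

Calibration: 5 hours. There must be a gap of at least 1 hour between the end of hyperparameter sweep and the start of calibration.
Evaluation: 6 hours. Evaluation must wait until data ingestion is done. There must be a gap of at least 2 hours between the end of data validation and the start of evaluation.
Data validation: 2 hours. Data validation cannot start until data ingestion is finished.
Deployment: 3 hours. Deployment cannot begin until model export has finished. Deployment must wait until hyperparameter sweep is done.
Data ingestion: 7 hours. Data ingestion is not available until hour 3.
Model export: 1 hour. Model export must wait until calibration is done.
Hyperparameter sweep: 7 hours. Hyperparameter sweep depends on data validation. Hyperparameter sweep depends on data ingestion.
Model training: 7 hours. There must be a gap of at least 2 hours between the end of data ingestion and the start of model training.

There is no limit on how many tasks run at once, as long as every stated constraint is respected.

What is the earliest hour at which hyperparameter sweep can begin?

12

After its own release at hour 3, data ingestion can start at hour 3 and finishes at hour 10.
Data validation cannot begin until data ingestion (finishes hour 10). It runs from hour 10 to 10 + 2 = hour 12.
Hyperparameter sweep waits on data validation (finishes hour 12); data ingestion (finishes hour 10). The latest of these is hour 12, which is the earliest hyperparameter sweep can start.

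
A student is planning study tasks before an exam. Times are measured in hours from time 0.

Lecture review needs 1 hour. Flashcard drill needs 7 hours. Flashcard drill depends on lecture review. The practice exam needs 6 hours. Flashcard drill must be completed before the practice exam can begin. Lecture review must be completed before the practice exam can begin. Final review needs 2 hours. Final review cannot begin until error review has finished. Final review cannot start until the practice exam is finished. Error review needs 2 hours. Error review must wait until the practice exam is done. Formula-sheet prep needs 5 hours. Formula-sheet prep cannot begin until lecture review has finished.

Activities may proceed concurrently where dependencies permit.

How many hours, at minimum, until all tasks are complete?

Nothing blocks lecture review, so it runs from hour 0 to hour 1.
Formula-sheet prep waits on lecture review (finishes hour 1), so it starts at hour 1 and finishes at 1 + 5 = hour 6.
Flashcard drill waits on lecture review (finishes hour 1), so it starts at hour 1 and finishes at 1 + 7 = hour 8.
The practice exam needs all of flashcard drill (finishes hour 8); lecture review (finishes hour 1). That puts its earliest start at hour 8; it finishes at 8 + 6 = hour 14.
Error review waits on the practice exam (finishes hour 14), so it starts at hour 14 and finishes at 14 + 2 = hour 16.
For final review: error review (finishes hour 16); the practice exam (finishes hour 14). Taking the maximum gives a start of hour 16, and it finishes at 16 + 2 = hour 18.
All tasks are finished once the last one completes. Finish times: Lecture review at 1, Flashcard drill at 8, The practice exam at 14, Error review at 16, Formula-sheet prep at 6, Final review at 18. The latest is hour 18.

18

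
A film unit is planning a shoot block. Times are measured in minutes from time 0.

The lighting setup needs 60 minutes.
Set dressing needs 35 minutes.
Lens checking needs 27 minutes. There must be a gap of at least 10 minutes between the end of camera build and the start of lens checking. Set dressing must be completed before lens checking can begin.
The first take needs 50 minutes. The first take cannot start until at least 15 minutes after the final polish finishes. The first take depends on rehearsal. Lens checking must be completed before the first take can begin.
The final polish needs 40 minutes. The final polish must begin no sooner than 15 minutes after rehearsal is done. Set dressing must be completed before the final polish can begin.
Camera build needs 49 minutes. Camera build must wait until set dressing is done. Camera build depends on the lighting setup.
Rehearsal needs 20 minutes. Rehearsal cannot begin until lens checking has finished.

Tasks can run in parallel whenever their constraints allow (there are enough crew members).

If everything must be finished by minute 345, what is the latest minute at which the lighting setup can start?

59

The first take must finish by minute 345; it takes 50 minutes, so it must start by 345 − 50 = minute 295.
The final polish has to be done before the first take (must start by minute 295, minus 15-minute gap → minute 280). That means finishing by minute 280, i.e. starting by 280 − 40 = minute 240.
Rehearsal feeds the final polish (must start by minute 240, minus 15-minute gap → minute 225); the first take (must start by minute 295). Taking the minimum, rehearsal must finish by minute 225 and start by 225 − 20 = minute 205.
Lens checking must finish in time for rehearsal (must start by minute 205); the first take (must start by minute 295). The tightest is minute 205, so lens checking must start by 205 − 27 = minute 178.
Camera build must finish before lens checking (must start by minute 178, minus 10-minute gap → minute 168). With a 49-minute duration, camera build must start by 168 − 49 = minute 119.
The lighting setup must finish before camera build (must start by minute 119). With a 60-minute duration, the lighting setup must start by 119 − 60 = minute 59.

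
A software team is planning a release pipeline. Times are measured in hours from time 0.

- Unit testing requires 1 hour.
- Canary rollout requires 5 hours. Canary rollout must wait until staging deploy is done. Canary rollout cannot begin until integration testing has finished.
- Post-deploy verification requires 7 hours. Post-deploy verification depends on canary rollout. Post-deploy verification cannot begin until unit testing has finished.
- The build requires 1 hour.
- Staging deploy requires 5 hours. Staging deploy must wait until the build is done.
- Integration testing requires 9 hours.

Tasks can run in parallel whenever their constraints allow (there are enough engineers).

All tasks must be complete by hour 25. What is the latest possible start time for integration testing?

Post-deploy verification must finish by hour 25; it takes 7 hours, so it must start by 25 − 7 = hour 18.
Since post-deploy verification (must start by hour 18) depends on it, canary rollout must finish by hour 18. Backing off its 5-hour duration gives a latest start of hour 13.
Integration testing must finish before canary rollout (must start by hour 13). With a 9-hour duration, integration testing must start by 13 − 9 = hour 4.

4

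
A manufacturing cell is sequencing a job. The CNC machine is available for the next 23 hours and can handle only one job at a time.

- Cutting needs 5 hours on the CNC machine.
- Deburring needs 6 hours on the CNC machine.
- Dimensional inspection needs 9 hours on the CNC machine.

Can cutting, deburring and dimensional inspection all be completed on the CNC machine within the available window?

Yes

Running back to back, the jobs need 5 + 6 + 9 = 20 hours on the CNC machine.
Since 20 ≤ 23, they fit within the window.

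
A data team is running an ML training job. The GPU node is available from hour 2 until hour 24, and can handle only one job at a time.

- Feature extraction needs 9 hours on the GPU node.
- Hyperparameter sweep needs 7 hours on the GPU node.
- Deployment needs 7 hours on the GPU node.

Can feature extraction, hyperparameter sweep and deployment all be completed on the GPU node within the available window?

The GPU node window is 24 − 2 = 22 hours.
Running back to back, the jobs need 9 + 7 + 7 = 23 hours on the GPU node.
Since 23 > 22, they cannot all fit.

No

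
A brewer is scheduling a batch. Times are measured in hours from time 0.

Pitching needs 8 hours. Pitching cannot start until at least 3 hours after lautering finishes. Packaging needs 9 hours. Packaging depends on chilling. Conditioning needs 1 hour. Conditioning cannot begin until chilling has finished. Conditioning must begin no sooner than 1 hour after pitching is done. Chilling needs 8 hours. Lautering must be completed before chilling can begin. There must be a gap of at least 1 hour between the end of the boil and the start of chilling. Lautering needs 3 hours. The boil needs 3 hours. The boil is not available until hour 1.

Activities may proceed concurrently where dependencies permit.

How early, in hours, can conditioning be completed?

16

The boil cannot begin until its own release at hour 1. It runs from hour 1 to 1 + 3 = hour 4.
Nothing blocks lautering, so it runs from hour 0 to hour 3.
Pitching cannot begin until lautering (finishes hour 3, plus 3-hour gap → hour 6). It runs from hour 6 to 6 + 8 = hour 14.
Chilling has to wait for lautering (finishes hour 3); the boil (finishes hour 4, plus 1-hour gap → hour 5). The latest of these is hour 5, so chilling runs hour 5 to 5 + 8 = hour 13.
For conditioning: chilling (finishes hour 13); pitching (finishes hour 14, plus 1-hour gap → hour 15). Taking the maximum gives a start of hour 15, and it finishes at 15 + 1 = hour 16.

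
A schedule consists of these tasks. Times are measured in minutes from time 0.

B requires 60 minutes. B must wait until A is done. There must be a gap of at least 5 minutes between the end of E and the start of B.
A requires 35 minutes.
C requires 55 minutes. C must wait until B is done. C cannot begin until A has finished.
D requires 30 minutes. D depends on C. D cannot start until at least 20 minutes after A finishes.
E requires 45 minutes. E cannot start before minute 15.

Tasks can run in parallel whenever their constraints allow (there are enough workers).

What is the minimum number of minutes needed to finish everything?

E cannot begin until its own release at minute 15. It runs from minute 15 to 15 + 45 = minute 60.
A has no prerequisites, so it starts at minute 0 and finishes at minute 35.
B cannot start until A (finishes minute 35); E (finishes minute 60, plus 5-minute gap → minute 65). The controlling bound is minute 65, so B finishes at 65 + 60 = minute 125.
C cannot start until B (finishes minute 125); A (finishes minute 35). The controlling bound is minute 125, so C finishes at 125 + 55 = minute 180.
D has to wait for C (finishes minute 180); A (finishes minute 35, plus 20-minute gap → minute 55). The latest of these is minute 180, so D runs minute 180 to 180 + 30 = minute 210.
All tasks are finished once the last one completes. Finish times: A at 35, B at 125, C at 180, D at 210, E at 60. The latest is minute 210.

210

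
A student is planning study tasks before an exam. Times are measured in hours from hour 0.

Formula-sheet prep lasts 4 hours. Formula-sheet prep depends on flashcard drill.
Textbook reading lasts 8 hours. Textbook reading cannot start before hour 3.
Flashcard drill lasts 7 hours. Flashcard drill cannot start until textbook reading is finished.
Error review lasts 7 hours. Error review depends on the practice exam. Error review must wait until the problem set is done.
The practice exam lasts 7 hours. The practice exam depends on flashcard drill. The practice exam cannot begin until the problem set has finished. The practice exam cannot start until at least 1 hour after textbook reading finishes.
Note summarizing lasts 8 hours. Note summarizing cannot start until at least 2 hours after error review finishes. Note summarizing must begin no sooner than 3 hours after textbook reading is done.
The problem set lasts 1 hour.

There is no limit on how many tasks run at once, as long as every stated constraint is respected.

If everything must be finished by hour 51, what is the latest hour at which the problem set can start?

To finish by hour 51, note summarizing (duration 8) must start no later than hour 43.
Since note summarizing (must start by hour 43, minus 2-hour gap → hour 41) depends on it, error review must finish by hour 41. Backing off its 7-hour duration gives a latest start of hour 34.
The practice exam feeds into error review (must start by hour 34); so the practice exam must finish by hour 34 and therefore start by hour 27.
The problem set must finish in time for the practice exam (must start by hour 27); error review (must start by hour 34). The tightest is hour 27, so the problem set must start by 27 − 1 = hour 26.

26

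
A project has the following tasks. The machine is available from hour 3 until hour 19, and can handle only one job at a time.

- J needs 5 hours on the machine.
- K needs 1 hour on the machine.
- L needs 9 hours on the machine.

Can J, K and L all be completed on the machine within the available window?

Yes

The machine window is 19 − 3 = 16 hours.
Running back to back, the jobs need 5 + 1 + 9 = 15 hours on the machine.
Since 15 ≤ 16, they fit within the window.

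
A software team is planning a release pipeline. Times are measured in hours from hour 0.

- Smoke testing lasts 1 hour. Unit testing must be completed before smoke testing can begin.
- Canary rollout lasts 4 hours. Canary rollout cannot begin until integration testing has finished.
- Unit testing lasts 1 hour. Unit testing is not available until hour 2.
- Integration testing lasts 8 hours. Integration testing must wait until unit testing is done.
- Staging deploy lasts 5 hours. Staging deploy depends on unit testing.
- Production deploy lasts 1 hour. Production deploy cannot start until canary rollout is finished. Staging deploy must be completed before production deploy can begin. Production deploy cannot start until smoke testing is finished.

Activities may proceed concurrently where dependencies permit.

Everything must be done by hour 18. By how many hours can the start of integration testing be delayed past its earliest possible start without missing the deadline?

2

After its own release at hour 2, unit testing can start at hour 2 and finishes at hour 3.
After unit testing (finishes hour 3), integration testing can start at hour 3 and finishes at hour 11.

Working backward from the deadline:
Nothing follows production deploy; the deadline of hour 18 is its only limit. It must start by 18 − 1 = hour 17.
Canary rollout must finish before production deploy (must start by hour 17). With a 4-hour duration, canary rollout must start by 17 − 4 = hour 13.
Since canary rollout (must start by hour 13) depends on it, integration testing must finish by hour 13. Backing off its 8-hour duration gives a latest start of hour 5.
So integration testing can start as early as hour 3 and as late as hour 5, giving 5 − 3 = 2 hours of slack.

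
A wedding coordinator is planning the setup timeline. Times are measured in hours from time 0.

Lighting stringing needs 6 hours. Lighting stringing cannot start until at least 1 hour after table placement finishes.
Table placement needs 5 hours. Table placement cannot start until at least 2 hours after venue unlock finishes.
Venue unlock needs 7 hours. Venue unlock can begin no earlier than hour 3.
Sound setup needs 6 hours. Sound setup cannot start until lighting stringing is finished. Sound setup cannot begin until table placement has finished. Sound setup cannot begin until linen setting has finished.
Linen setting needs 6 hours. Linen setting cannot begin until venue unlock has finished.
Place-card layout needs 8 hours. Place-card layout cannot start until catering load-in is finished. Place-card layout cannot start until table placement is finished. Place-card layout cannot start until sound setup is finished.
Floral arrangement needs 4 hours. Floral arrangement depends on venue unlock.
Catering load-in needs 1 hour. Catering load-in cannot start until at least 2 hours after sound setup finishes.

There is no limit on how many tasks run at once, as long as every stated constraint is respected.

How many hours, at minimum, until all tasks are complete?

41

After its own release at hour 3, venue unlock can start at hour 3 and finishes at hour 10.
After venue unlock (finishes hour 10), floral arrangement can start at hour 10 and finishes at hour 14.
Linen setting waits on venue unlock (finishes hour 10), so it starts at hour 10 and finishes at 10 + 6 = hour 16.
After venue unlock (finishes hour 10, plus 2-hour gap → hour 12), table placement can start at hour 12 and finishes at hour 17.
Lighting stringing waits on table placement (finishes hour 17, plus 1-hour gap → hour 18), so it starts at hour 18 and finishes at 18 + 6 = hour 24.
Sound setup needs all of lighting stringing (finishes hour 24); table placement (finishes hour 17); linen setting (finishes hour 16). That puts its earliest start at hour 24; it finishes at 24 + 6 = hour 30.
Catering load-in waits on sound setup (finishes hour 30, plus 2-hour gap → hour 32), so it starts at hour 32 and finishes at 32 + 1 = hour 33.
Place-card layout needs all of catering load-in (finishes hour 33); table placement (finishes hour 17); sound setup (finishes hour 30). That puts its earliest start at hour 33; it finishes at 33 + 8 = hour 41.
All tasks are finished once the last one completes. Finish times: Venue unlock at 10, Table placement at 17, Linen setting at 16, Floral arrangement at 14, Lighting stringing at 24, Sound setup at 30, Catering load-in at 33, Place-card layout at 41. The latest is hour 41.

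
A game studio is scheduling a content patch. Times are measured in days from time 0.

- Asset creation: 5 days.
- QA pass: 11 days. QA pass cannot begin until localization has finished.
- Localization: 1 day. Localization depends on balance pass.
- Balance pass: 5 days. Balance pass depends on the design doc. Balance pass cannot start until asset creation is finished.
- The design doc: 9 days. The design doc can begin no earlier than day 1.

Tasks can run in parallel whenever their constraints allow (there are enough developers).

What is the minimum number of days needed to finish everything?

Asset creation can start immediately at day 0; it finishes at day 5.
After its own release at day 1, the design doc can start at day 1 and finishes at day 10.
Balance pass needs all of the design doc (finishes day 10); asset creation (finishes day 5). That puts its earliest start at day 10; it finishes at 10 + 5 = day 15.
Localization cannot begin until balance pass (finishes day 15). It runs from day 15 to 15 + 1 = day 16.
After localization (finishes day 16), QA pass can start at day 16 and finishes at day 27.
All tasks are finished once the last one completes. Finish times: The design doc at 10, Asset creation at 5, Balance pass at 15, Localization at 16, QA pass at 27. The latest is day 27.

27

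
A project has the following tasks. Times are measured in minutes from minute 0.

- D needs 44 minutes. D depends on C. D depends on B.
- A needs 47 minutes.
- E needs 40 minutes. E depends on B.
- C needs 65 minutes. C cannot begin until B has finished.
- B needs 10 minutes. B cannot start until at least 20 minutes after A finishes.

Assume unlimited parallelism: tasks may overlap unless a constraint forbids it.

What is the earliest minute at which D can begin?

142

A has no prerequisites, so it starts at minute 0 and finishes at minute 47.
B cannot begin until A (finishes minute 47, plus 20-minute gap → minute 67). It runs from minute 67 to 67 + 10 = minute 77.
C cannot begin until B (finishes minute 77). It runs from minute 77 to 77 + 65 = minute 142.
D waits on C (finishes minute 142); B (finishes minute 77). The latest of these is minute 142, which is the earliest D can start.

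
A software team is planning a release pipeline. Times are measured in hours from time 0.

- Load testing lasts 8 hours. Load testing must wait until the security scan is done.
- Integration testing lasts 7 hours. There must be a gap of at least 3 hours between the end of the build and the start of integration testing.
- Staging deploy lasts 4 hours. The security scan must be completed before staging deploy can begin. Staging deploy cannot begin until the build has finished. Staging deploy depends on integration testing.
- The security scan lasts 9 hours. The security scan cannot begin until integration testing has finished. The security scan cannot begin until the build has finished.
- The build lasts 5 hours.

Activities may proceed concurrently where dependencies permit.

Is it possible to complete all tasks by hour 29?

The build has no prerequisites, so it starts at hour 0 and finishes at hour 5.
After the build (finishes hour 5, plus 3-hour gap → hour 8), integration testing can start at hour 8 and finishes at hour 15.
The security scan has to wait for integration testing (finishes hour 15); the build (finishes hour 5). The latest of these is hour 15, so the security scan runs hour 15 to 15 + 9 = hour 24.
Load testing cannot begin until the security scan (finishes hour 24). It runs from hour 24 to 24 + 8 = hour 32.
Staging deploy needs all of the security scan (finishes hour 24); the build (finishes hour 5); integration testing (finishes hour 15). That puts its earliest start at hour 24; it finishes at 24 + 4 = hour 28.
The earliest everything can be done is hour 32, which is after the deadline of 29, so it is not possible.

No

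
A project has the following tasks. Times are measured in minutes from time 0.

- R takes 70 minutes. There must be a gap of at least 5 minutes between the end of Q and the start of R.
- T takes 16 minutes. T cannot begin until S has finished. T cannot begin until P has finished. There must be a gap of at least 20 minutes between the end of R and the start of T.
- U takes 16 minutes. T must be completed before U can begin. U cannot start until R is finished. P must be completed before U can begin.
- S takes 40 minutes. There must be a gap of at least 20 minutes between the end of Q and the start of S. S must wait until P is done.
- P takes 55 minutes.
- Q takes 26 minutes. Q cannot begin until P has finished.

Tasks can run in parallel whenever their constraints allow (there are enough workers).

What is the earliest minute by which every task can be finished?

208

P can start immediately at minute 0; it finishes at minute 55.
Q cannot begin until P (finishes minute 55). It runs from minute 55 to 55 + 26 = minute 81.
For S: Q (finishes minute 81, plus 20-minute gap → minute 101); P (finishes minute 55). Taking the maximum gives a start of minute 101, and it finishes at 101 + 40 = minute 141.
After Q (finishes minute 81, plus 5-minute gap → minute 86), R can start at minute 86 and finishes at minute 156.
T cannot start until S (finishes minute 141); P (finishes minute 55); R (finishes minute 156, plus 20-minute gap → minute 176). The controlling bound is minute 176, so T finishes at 176 + 16 = minute 192.
For U: T (finishes minute 192); R (finishes minute 156); P (finishes minute 55). Taking the maximum gives a start of minute 192, and it finishes at 192 + 16 = minute 208.
All tasks are finished once the last one completes. Finish times: P at 55, Q at 81, R at 156, S at 141, T at 192, U at 208. The latest is minute 208.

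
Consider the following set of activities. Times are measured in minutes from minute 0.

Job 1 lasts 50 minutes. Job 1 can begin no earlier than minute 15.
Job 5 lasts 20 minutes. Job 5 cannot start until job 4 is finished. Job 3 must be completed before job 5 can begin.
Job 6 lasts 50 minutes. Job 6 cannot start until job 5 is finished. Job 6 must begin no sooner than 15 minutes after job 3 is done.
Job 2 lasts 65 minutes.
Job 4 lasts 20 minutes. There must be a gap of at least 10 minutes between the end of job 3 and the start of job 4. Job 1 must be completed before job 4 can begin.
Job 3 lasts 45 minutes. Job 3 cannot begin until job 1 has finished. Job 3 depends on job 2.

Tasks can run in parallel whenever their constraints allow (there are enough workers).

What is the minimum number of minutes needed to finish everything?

210

Job 2 can start immediately at minute 0; it finishes at minute 65.
After its own release at minute 15, job 1 can start at minute 15 and finishes at minute 65.
Job 3 needs all of job 1 (finishes minute 65); job 2 (finishes minute 65). That puts its earliest start at minute 65; it finishes at 65 + 45 = minute 110.
Job 4 has to wait for job 3 (finishes minute 110, plus 10-minute gap → minute 120); job 1 (finishes minute 65). The latest of these is minute 120, so job 4 runs minute 120 to 120 + 20 = minute 140.
Job 5 needs all of job 4 (finishes minute 140); job 3 (finishes minute 110). That puts its earliest start at minute 140; it finishes at 140 + 20 = minute 160.
Job 6 has to wait for job 5 (finishes minute 160); job 3 (finishes minute 110, plus 15-minute gap → minute 125). The latest of these is minute 160, so job 6 runs minute 160 to 160 + 50 = minute 210.
All tasks are finished once the last one completes. Finish times: Job 1 at 65, Job 2 at 65, Job 3 at 110, Job 4 at 140, Job 5 at 160, Job 6 at 210. The latest is minute 210.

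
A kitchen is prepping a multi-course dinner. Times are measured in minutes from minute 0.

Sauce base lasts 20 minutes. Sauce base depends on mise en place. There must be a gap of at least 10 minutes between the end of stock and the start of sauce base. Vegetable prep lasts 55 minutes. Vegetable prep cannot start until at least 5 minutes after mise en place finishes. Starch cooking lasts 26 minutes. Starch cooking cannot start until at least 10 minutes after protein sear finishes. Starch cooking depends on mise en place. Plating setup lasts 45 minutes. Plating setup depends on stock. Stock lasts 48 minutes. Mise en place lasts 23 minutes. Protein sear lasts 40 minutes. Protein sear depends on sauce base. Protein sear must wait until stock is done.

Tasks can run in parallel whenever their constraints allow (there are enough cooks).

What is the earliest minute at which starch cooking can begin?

Stock has no prerequisites, so it starts at minute 0 and finishes at minute 48.
Mise en place has no prerequisites, so it starts at minute 0 and finishes at minute 23.
For sauce base: mise en place (finishes minute 23); stock (finishes minute 48, plus 10-minute gap → minute 58). Taking the maximum gives a start of minute 58, and it finishes at 58 + 20 = minute 78.
Protein sear cannot start until sauce base (finishes minute 78); stock (finishes minute 48). The controlling bound is minute 78, so protein sear finishes at 78 + 40 = minute 118.
Starch cooking waits on protein sear (finishes minute 118, plus 10-minute gap → minute 128); mise en place (finishes minute 23). The latest of these is minute 128, which is the earliest starch cooking can start.

128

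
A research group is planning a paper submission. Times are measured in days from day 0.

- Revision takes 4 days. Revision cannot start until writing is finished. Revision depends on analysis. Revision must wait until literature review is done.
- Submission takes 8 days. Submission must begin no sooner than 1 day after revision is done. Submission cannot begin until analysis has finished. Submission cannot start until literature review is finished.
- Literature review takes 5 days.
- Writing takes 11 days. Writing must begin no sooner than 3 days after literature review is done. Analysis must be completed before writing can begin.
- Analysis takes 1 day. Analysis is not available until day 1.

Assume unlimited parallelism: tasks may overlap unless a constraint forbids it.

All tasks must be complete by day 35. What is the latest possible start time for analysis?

10

To finish by day 35, submission (duration 8) must start no later than day 27.
Revision must finish before submission (must start by day 27, minus 1-day gap → day 26). With a 4-day duration, revision must start by 26 − 4 = day 22.
Since revision (must start by day 22) depends on it, writing must finish by day 22. Backing off its 11-day duration gives a latest start of day 11.
For analysis: writing (must start by day 11); revision (must start by day 22); submission (must start by day 27). The most restrictive is day 11; with a 1-day duration, analysis must start by day 10.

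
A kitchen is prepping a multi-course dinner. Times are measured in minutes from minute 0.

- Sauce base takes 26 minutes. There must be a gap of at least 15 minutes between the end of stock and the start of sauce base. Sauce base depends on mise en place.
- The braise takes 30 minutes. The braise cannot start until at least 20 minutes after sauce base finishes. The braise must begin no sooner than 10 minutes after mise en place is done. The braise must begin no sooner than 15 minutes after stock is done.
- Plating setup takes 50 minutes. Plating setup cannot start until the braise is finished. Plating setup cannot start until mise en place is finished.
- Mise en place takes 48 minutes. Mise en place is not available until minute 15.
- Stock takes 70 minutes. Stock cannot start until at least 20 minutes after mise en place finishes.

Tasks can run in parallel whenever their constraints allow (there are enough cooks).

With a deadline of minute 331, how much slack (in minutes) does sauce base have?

After its own release at minute 15, mise en place can start at minute 15 and finishes at minute 63.
After mise en place (finishes minute 63, plus 20-minute gap → minute 83), stock can start at minute 83 and finishes at minute 153.
Sauce base cannot start until stock (finishes minute 153, plus 15-minute gap → minute 168); mise en place (finishes minute 63). The controlling bound is minute 168, so sauce base finishes at 168 + 26 = minute 194.

Working backward from the deadline:
Nothing follows plating setup; the deadline of minute 331 is its only limit. It must start by 331 − 50 = minute 281.
The braise feeds into plating setup (must start by minute 281); so the braise must finish by minute 281 and therefore start by minute 251.
Sauce base has to be done before the braise (must start by minute 251, minus 20-minute gap → minute 231). That means finishing by minute 231, i.e. starting by 231 − 26 = minute 205.
So sauce base can start as early as minute 168 and as late as minute 205, giving 205 − 168 = 37 minutes of slack.

37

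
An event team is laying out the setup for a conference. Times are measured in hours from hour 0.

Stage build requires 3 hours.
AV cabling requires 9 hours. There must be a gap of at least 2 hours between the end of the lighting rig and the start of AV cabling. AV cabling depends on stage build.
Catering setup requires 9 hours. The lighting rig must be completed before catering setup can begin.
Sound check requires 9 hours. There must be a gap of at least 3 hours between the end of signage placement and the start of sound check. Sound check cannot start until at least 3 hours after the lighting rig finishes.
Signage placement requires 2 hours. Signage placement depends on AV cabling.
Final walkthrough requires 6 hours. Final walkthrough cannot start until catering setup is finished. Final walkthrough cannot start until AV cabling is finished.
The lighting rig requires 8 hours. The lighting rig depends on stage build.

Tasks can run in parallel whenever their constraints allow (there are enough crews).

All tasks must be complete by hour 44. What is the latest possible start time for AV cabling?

Sound check has no dependents, so it just needs to finish by hour 44. Starting by 44 − 9 = hour 35 achieves that.
Since sound check (must start by hour 35, minus 3-hour gap → hour 32) depends on it, signage placement must finish by hour 32. Backing off its 2-hour duration gives a latest start of hour 30.
To finish by hour 44, final walkthrough (duration 6) must start no later than hour 38.
AV cabling feeds signage placement (must start by hour 30); final walkthrough (must start by hour 38). Taking the minimum, AV cabling must finish by hour 30 and start by 30 − 9 = hour 21.

21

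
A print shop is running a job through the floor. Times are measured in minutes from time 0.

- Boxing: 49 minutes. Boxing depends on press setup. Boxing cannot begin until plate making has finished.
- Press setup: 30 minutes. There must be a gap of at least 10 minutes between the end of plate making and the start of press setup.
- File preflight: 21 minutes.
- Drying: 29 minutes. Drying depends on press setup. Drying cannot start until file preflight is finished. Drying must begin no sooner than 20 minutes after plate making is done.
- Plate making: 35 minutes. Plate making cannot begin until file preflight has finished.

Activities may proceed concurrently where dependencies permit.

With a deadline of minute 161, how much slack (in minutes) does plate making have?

File preflight has no prerequisites, so it starts at minute 0 and finishes at minute 21.
After file preflight (finishes minute 21), plate making can start at minute 21 and finishes at minute 56.

Working backward from the deadline:
Drying has no dependents, so it just needs to finish by minute 161. Starting by 161 − 29 = minute 132 achieves that.
To finish by minute 161, boxing (duration 49) must start no later than minute 112.
Press setup feeds drying (must start by minute 132); boxing (must start by minute 112). Taking the minimum, press setup must finish by minute 112 and start by 112 − 30 = minute 82.
Plate making must finish in time for press setup (must start by minute 82, minus 10-minute gap → minute 72); drying (must start by minute 132, minus 20-minute gap → minute 112); boxing (must start by minute 112). The tightest is minute 72, so plate making must start by 72 − 35 = minute 37.
So plate making can start as early as minute 21 and as late as minute 37, giving 37 − 21 = 16 minutes of slack.

16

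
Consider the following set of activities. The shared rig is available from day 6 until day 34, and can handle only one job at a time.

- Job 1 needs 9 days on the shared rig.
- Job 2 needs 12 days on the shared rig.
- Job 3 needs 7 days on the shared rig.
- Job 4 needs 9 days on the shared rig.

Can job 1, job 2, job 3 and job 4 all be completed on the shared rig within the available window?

The shared rig window is 34 − 6 = 28 days.
Running back to back, the jobs need 9 + 12 + 7 + 9 = 37 days on the shared rig.
Since 37 > 28, they cannot all fit.

No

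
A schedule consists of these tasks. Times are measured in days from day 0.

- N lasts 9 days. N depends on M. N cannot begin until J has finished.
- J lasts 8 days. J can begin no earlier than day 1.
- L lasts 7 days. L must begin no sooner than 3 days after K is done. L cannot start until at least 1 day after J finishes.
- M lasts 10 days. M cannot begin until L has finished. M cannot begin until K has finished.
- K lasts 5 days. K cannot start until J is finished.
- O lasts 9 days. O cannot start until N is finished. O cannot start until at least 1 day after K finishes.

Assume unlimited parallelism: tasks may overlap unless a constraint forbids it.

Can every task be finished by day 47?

After its own release at day 1, J can start at day 1 and finishes at day 9.
After J (finishes day 9), K can start at day 9 and finishes at day 14.
L has to wait for K (finishes day 14, plus 3-day gap → day 17); J (finishes day 9, plus 1-day gap → day 10). The latest of these is day 17, so L runs day 17 to 17 + 7 = day 24.
M has to wait for L (finishes day 24); K (finishes day 14). The latest of these is day 24, so M runs day 24 to 24 + 10 = day 34.
For N: M (finishes day 34); J (finishes day 9). Taking the maximum gives a start of day 34, and it finishes at 34 + 9 = day 43.
O cannot start until N (finishes day 43); K (finishes day 14, plus 1-day gap → day 15). The controlling bound is day 43, so O finishes at 43 + 9 = day 52.
The earliest everything can be done is day 52, which is after the deadline of 47, so it is not possible.

No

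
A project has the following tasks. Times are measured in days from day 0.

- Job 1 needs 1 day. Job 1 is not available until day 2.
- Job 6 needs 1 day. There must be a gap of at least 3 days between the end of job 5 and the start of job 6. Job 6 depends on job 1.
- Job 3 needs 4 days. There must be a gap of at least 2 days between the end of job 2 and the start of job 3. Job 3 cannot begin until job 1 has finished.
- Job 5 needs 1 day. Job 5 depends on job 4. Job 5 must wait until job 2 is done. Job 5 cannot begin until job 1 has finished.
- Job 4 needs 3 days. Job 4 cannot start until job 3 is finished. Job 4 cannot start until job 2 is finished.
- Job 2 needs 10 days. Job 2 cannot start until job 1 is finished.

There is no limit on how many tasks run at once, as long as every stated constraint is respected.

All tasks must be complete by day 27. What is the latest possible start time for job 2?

Job 6 must finish by day 27; it takes 1 day, so it must start by 27 − 1 = day 26.
Job 5 must finish before job 6 (must start by day 26, minus 3-day gap → day 23). With a 1-day duration, job 5 must start by 23 − 1 = day 22.
Since job 5 (must start by day 22) depends on it, job 4 must finish by day 22. Backing off its 3-day duration gives a latest start of day 19.
Job 3 feeds into job 4 (must start by day 19); so job 3 must finish by day 19 and therefore start by day 15.
Job 2 must finish in time for job 3 (must start by day 15, minus 2-day gap → day 13); job 4 (must start by day 19); job 5 (must start by day 22). The tightest is day 13, so job 2 must start by 13 − 10 = day 3.

3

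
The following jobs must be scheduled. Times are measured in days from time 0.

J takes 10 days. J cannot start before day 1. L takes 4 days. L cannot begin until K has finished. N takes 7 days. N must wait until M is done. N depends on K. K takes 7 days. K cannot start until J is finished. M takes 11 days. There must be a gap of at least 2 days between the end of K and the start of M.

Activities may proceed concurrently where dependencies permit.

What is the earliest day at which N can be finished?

J waits on its own release at day 1, so it starts at day 1 and finishes at 1 + 10 = day 11.
K cannot begin until J (finishes day 11). It runs from day 11 to 11 + 7 = day 18.
M cannot begin until K (finishes day 18, plus 2-day gap → day 20). It runs from day 20 to 20 + 11 = day 31.
N cannot start until M (finishes day 31); K (finishes day 18). The controlling bound is day 31, so N finishes at 31 + 7 = day 38.

38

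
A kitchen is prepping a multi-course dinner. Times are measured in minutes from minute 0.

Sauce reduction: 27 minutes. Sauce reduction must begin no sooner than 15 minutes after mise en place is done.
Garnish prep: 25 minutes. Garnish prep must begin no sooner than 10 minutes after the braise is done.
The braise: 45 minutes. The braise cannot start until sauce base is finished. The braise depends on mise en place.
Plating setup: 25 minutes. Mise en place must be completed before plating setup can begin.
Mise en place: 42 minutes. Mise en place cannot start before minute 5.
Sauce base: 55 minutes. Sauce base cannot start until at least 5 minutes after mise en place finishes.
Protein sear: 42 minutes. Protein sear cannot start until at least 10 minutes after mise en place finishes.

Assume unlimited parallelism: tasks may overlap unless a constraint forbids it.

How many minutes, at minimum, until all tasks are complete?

Mise en place cannot begin until its own release at minute 5. It runs from minute 5 to 5 + 42 = minute 47.
Plating setup waits on mise en place (finishes minute 47), so it starts at minute 47 and finishes at 47 + 25 = minute 72.
After mise en place (finishes minute 47, plus 15-minute gap → minute 62), sauce reduction can start at minute 62 and finishes at minute 89.
After mise en place (finishes minute 47, plus 10-minute gap → minute 57), protein sear can start at minute 57 and finishes at minute 99.
Sauce base waits on mise en place (finishes minute 47, plus 5-minute gap → minute 52), so it starts at minute 52 and finishes at 52 + 55 = minute 107.
For the braise: sauce base (finishes minute 107); mise en place (finishes minute 47). Taking the maximum gives a start of minute 107, and it finishes at 107 + 45 = minute 152.
After the braise (finishes minute 152, plus 10-minute gap → minute 162), garnish prep can start at minute 162 and finishes at minute 187.
All tasks are finished once the last one completes. Finish times: Mise en place at 47, Sauce base at 107, The braise at 152, Protein sear at 99, Sauce reduction at 89, Plating setup at 72, Garnish prep at 187. The latest is minute 187.

187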